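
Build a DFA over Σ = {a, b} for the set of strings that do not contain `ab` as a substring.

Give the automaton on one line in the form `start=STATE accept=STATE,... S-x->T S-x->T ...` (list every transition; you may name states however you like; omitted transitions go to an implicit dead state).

This is the complement of 'contains `ab`'. Use the same substring-matching states — q0 through q2 holding how much of `ab` has just been matched — but flip the accepting set: everything except the trap q2 accepts.
A 3-state machine:
        a   b  
>* q0   q1  q0 
 * q1   q1  q2 
   q2   q2  q2 
(> = start, * = accepting)

start=q0 accept=q0,q1 q0-a->q1 q0-b->q0 q1-a->q1 q1-b->q2 q2-a->q2 q2-b->q2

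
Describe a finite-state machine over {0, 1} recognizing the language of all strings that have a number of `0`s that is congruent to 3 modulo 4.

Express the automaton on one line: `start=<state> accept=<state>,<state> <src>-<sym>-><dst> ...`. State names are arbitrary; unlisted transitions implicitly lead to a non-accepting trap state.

start=q0 accept=q3 q0-0->q1 q0-1->q0 q1-0->q2 q1-1->q1 q2-0->q3 q2-1->q2 q3-0->q0 q3-1->q3

The only thing that matters is how many `0`s have appeared, reduced mod 4. Use one state per residue: q0 for 0, …, q3 for 3. Reading `0` moves to the next residue; anything else stays put. q3 is accepting.
4 states suffice.
        0   1  
>  q0   q1  q0 
   q1   q2  q1 
   q2   q3  q2 
 * q3   q0  q3 
(> = start, * = accepting)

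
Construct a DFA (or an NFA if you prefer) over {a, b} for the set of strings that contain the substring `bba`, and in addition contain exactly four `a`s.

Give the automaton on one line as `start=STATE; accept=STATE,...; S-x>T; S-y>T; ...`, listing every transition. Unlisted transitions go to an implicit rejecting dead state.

Run two small machines in parallel and take their product. The first has 4 states tracking whether and how much of `bba` has been seen; the second has 6 states tracking the count of `a`s, saturating at 5. A product state is a pair (one from each), accepting exactly when both do. Minimizing collapses redundant product states.
A 14-state machine:
          a    b  
>  q0     q1   q2 
   q1     q3   q4 
   q2     q1   q5 
   q3     q6   q7 
   q4     q3   q8 
   q5     q8   q5 
   q6     q9  q10 
   q7     q6  q11 
   q8    q11   q8 
   q9     q9   q9 
   q10    q9  q12 
   q11   q12  q11 
   q12   q13  q12 
 * q13    q9  q13 
(> = start, * = accepting)

start=q0; accept=q13; q0-a>q1; q0-b>q2; q1-a>q3; q1-b>q4; q2-a>q1; q2-b>q5; q3-a>q6; q3-b>q7; q4-a>q3; q4-b>q8; q5-a>q8; q5-b>q5; q6-a>q9; q6-b>q10; q7-a>q6; q7-b>q11; q8-a>q11; q8-b>q8; q9-a>q9; q9-b>q9; q10-a>q9; q10-b>q12; q11-a>q12; q11-b>q11; q12-a>q13; q12-b>q12; q13-a>q9; q13-b>q13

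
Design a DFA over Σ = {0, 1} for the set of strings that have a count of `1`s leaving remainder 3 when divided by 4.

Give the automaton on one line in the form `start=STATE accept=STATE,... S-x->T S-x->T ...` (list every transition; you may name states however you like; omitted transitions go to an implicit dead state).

start=s0 accept=s3 s0-0->s0 s0-1->s1 s1-0->s1 s1-1->s2 s2-0->s2 s2-1->s3 s3-0->s3 s3-1->s0

The only thing that matters is how many `1`s have appeared, reduced mod 4. Use one state per residue: s0 for 0, …, s3 for 3. Reading `1` moves to the next residue; anything else stays put. s3 is accepting.
A 4-state machine:
        0   1  
>  s0   s0  s1 
   s1   s1  s2 
   s2   s2  s3 
 * s3   s3  s0 
(> = start, * = accepting)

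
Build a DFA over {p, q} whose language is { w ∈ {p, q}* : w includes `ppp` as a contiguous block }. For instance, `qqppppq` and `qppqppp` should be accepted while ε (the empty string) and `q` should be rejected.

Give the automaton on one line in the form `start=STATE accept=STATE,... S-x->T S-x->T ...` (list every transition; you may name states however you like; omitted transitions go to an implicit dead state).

Track how much of `ppp` has been matched so far: state s0 is no progress, s3 is the absorbing accept state reached once `ppp` has occurred. Intermediate states record partial matches; on a mismatch, fall back to the longest reusable overlap.
With 4 states:
        p   q  
>  s0   s1  s0 
   s1   s2  s0 
   s2   s3  s0 
 * s3   s3  s3 
(> = start, * = accepting)

start=s0 accept=s3 s0-p->s1 s0-q->s0 s1-p->s2 s1-q->s0 s2-p->s3 s2-q->s0 s3-p->s3 s3-q->s3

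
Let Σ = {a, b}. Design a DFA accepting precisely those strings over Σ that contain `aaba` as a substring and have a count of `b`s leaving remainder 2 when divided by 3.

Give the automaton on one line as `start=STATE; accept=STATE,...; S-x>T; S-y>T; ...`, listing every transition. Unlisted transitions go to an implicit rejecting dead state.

Handle the two conditions separately and then intersect. The first has 5 states tracking whether and how much of `aaba` has been seen; the second has 3 states tracking the count of `b`s modulo 3. A product state is a pair (one from each), accepting exactly when both do.
A 15-state machine:
          a    b  
>  S0     S1   S2 
   S1     S3   S2 
   S2     S4   S5 
   S3     S3   S6 
   S4     S7   S5 
   S5     S8   S0 
   S6     S9   S5 
   S7     S7  S10 
   S8    S11   S0 
   S9     S9  S12 
   S10   S12   S0 
   S11   S11  S13 
 * S12   S12  S14 
   S13   S14   S2 
   S14   S14   S9 
(> = start, * = accepting)

start=S0; accept=S12; S0-a>S1; S0-b>S2; S1-a>S3; S1-b>S2; S2-a>S4; S2-b>S5; S3-a>S3; S3-b>S6; S4-a>S7; S4-b>S5; S5-a>S8; S5-b>S0; S6-a>S9; S6-b>S5; S7-a>S7; S7-b>S10; S8-a>S11; S8-b>S0; S9-a>S9; S9-b>S12; S10-a>S12; S10-b>S0; S11-a>S11; S11-b>S13; S12-a>S12; S12-b>S14; S13-a>S14; S13-b>S2; S14-a>S14; S14-b>S9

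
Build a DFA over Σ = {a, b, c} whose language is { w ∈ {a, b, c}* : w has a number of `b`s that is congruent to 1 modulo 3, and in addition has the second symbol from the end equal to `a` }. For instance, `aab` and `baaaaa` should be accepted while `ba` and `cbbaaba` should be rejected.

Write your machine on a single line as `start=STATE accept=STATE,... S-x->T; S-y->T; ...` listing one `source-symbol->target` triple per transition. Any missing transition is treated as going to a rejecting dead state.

Build one automaton per condition and run them in lockstep. The first has 3 states tracking the count of `b`s modulo 3; the second has 13 states tracking the last 2 symbols read. A product state is a pair (one from each), accepting exactly when both do. Minimizing collapses redundant product states.
With 7 states:
        a   b   c  
>  q0   q1  q2  q0 
   q1   q1  q3  q0 
   q2   q4  q5  q2 
 * q3   q4  q5  q2 
   q4   q6  q5  q3 
   q5   q5  q0  q5 
 * q6   q6  q5  q3 
(> = start, * = accepting)

start=q0; accept=q3,q6; q0-a->q1; q0-b->q2; q0-c->q0; q1-a->q1; q1-b->q3; q1-c->q0; q2-a->q4; q2-b->q5; q2-c->q2; q3-a->q4; q3-b->q5; q3-c->q2; q4-a->q6; q4-b->q5; q4-c->q3; q5-a->q5; q5-b->q0; q5-c->q5; q6-a->q6; q6-b->q5; q6-c->q3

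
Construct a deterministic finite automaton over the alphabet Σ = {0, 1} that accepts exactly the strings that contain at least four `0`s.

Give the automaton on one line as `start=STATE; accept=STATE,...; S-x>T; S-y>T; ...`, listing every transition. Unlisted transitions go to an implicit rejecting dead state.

Only the number of `0`s matters, and only up to 5. Make a chain S0 → S1 → S2 → S3 → S4 → S5 advanced by each `0` (with S5 absorbing); every other symbol self-loops. The accepting set is {S4, S5}.
A 6-state machine:
        0   1  
>  S0   S1  S0 
   S1   S2  S1 
   S2   S3  S2 
   S3   S4  S3 
 * S4   S5  S4 
 * S5   S5  S5 
(> = start, * = accepting)

start=S0; accept=S4,S5; S0-0>S1; S0-1>S0; S1-0>S2; S1-1>S1; S2-0>S3; S2-1>S2; S3-0>S4; S3-1>S3; S4-0>S5; S4-1>S4; S5-0>S5; S5-1>S5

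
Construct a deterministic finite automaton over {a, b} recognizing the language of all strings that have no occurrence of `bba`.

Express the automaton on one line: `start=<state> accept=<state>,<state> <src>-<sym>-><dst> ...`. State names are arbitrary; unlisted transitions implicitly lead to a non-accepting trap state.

start=q0 accept=q0,q1,q2 q0-a->q0 q0-b->q1 q1-a->q0 q1-b->q2 q2-a->q3 q2-b->q2 q3-a->q3 q3-b->q3

This is the complement of 'contains `bba`'. Use the same substring-matching states — q0 through q3 holding how much of `bba` has just been matched — but flip the accepting set: everything except the trap q3 accepts.
With 4 states:
        a   b  
>* q0   q0  q1 
 * q1   q0  q2 
 * q2   q3  q2 
   q3   q3  q3 
(> = start, * = accepting)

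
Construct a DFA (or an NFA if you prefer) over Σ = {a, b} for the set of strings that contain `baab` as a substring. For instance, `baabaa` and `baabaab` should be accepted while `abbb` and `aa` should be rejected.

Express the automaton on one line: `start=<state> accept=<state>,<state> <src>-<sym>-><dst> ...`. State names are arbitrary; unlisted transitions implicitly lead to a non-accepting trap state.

start=q0 accept=q4 q0-a->q0 q0-b->q1 q1-a->q2 q1-b->q1 q2-a->q3 q2-b->q1 q3-a->q0 q3-b->q4 q4-a->q4 q4-b->q4

States q0..q3 record the length of the longest prefix of `baab` that matches the current input suffix. Reaching q4 means `baab` has been seen, and we stay there forever. Accept from q4.
5 states suffice.
        a   b  
>  q0   q0  q1 
   q1   q2  q1 
   q2   q3  q1 
   q3   q0  q4 
 * q4   q4  q4 
(> = start, * = accepting)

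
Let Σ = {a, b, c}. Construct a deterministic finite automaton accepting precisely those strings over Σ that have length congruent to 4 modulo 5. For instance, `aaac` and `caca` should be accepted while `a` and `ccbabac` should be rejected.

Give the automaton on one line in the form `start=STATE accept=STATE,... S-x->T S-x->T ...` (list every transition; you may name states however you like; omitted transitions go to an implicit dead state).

Only the length mod 5 matters, so use a 5-cycle: from any state, every input symbol moves to the next state, wrapping S4 back to S0. Mark S4 accepting.
        a   b   c  
>  S0   S1  S1  S1 
   S1   S2  S2  S2 
   S2   S3  S3  S3 
   S3   S4  S4  S4 
 * S4   S0  S0  S0 
(> = start, * = accepting)

start=S0 accept=S4 S0-a->S1 S0-b->S1 S0-c->S1 S1-a->S2 S1-b->S2 S1-c->S2 S2-a->S3 S2-b->S3 S2-c->S3 S3-a->S4 S3-b->S4 S3-c->S4 S4-a->S0 S4-b->S0 S4-c->S0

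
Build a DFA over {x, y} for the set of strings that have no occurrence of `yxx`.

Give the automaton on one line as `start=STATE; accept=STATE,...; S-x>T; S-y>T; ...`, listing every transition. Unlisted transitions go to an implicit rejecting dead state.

This is the complement of 'contains `yxx`'. Use the same substring-matching states — q0 through q3 holding how much of `yxx` has just been matched — but flip the accepting set: everything except the trap q3 accepts.
A 4-state machine:
        x   y  
>* q0   q0  q1 
 * q1   q2  q1 
 * q2   q3  q1 
   q3   q3  q3 
(> = start, * = accepting)

start=q0; accept=q0,q1,q2; q0-x>q0; q0-y>q1; q1-x>q2; q1-y>q1; q2-x>q3; q2-y>q1; q3-x>q3; q3-y>q3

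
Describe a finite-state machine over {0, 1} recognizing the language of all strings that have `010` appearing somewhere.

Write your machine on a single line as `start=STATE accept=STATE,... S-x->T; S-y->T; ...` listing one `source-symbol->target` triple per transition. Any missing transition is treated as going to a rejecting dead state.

States A..C record the length of the longest prefix of `010` that matches the current input suffix. Reaching D means `010` has been seen, and we stay there forever. Accept from D.
A 4-state machine:
       0  1 
>  A   B  A 
   B   B  C 
   C   D  A 
 * D   D  D 
(> = start, * = accepting)

start=A; accept=D; A-0->B; A-1->A; B-0->B; B-1->C; C-0->D; C-1->A; D-0->D; D-1->D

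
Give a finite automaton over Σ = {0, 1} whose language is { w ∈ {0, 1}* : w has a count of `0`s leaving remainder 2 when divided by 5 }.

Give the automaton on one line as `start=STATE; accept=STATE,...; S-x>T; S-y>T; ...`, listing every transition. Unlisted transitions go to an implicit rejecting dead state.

start=q0; accept=q2; q0-0>q1; q0-1>q0; q1-0>q2; q1-1>q1; q2-0>q3; q2-1>q2; q3-0>q4; q3-1>q3; q4-0>q0; q4-1>q4

The only thing that matters is how many `0`s have appeared, reduced mod 5. Use one state per residue: q0 for 0, …, q4 for 4. Reading `0` moves to the next residue; anything else stays put. q2 is accepting.
With 5 states:
        0   1  
>  q0   q1  q0 
   q1   q2  q1 
 * q2   q3  q2 
   q3   q4  q3 
   q4   q0  q4 
(> = start, * = accepting)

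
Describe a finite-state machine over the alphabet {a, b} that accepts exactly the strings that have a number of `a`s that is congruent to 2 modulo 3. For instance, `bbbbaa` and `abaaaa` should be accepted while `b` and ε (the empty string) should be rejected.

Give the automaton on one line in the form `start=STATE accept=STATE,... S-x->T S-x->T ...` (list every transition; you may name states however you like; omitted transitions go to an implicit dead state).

start=q0 accept=q2 q0-a->q1 q0-b->q0 q1-a->q2 q1-b->q1 q2-a->q0 q2-b->q2

Keep the running count of `a`s modulo 3: each `a` advances along the cycle q0 → q1 → q2 → q0 while other symbols loop. Accept at q2.
3 states suffice.
        a   b  
>  q0   q1  q0 
   q1   q2  q1 
 * q2   q0  q2 
(> = start, * = accepting)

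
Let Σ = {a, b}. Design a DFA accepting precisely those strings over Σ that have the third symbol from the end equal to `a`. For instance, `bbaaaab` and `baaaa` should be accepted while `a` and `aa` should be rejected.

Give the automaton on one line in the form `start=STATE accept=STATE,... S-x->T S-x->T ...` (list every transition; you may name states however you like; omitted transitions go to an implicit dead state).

start=q0 accept=q7,q8,q9,q10 q0-a->q1 q0-b->q2 q1-a->q3 q1-b->q4 q2-a->q5 q2-b->q6 q3-a->q7 q3-b->q8 q4-a->q9 q4-b->q10 q5-a->q11 q5-b->q12 q6-a->q13 q6-b->q14 q7-a->q7 q7-b->q8 q8-a->q9 q8-b->q10 q9-a->q11 q9-b->q12 q10-a->q13 q10-b->q14 q11-a->q7 q11-b->q8 q12-a->q9 q12-b->q10 q13-a->q11 q13-b->q12 q14-a->q13 q14-b->q14

A DFA must remember the last 3 symbols (since which symbol is third-to-last isn't known until the input ends). Use one state per possible window of the last ≤3 symbols; accept from those whose window starts with `a`.
          a    b  
>  q0     q1   q2 
   q1     q3   q4 
   q2     q5   q6 
   q3     q7   q8 
   q4     q9  q10 
   q5    q11  q12 
   q6    q13  q14 
 * q7     q7   q8 
 * q8     q9  q10 
 * q9    q11  q12 
 * q10   q13  q14 
   q11    q7   q8 
   q12    q9  q10 
   q13   q11  q12 
   q14   q13  q14 
(> = start, * = accepting)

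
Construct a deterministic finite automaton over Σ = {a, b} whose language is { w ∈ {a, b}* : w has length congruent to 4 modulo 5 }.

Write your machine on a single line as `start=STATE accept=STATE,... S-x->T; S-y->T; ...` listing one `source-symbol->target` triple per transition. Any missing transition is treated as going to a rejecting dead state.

Count input length modulo 5: every symbol advances one step around the cycle q0 → q1 → q2 → q3 → q4 → q0. Accept at q4.
        a   b  
>  q0   q1  q1 
   q1   q2  q2 
   q2   q3  q3 
   q3   q4  q4 
 * q4   q0  q0 
(> = start, * = accepting)

start=q0; accept=q4; q0-a->q1; q0-b->q1; q1-a->q2; q1-b->q2; q2-a->q3; q2-b->q3; q3-a->q4; q3-b->q4; q4-a->q0; q4-b->q0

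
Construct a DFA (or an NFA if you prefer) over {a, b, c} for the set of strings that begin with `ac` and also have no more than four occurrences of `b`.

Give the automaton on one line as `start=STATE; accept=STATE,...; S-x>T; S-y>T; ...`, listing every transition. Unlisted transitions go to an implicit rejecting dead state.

Build one automaton per condition and run them in lockstep. The first has 4 states tracking whether the input so far still matches the prefix `ac`; the second has 6 states tracking the count of `b`s, saturating at 5. A product state is a pair (one from each), accepting exactly when both do. After merging equivalent states the machine shrinks.
8 states suffice.
        a   b   c  
>  s0   s1  s2  s2 
   s1   s2  s2  s3 
   s2   s2  s2  s2 
 * s3   s3  s4  s3 
 * s4   s4  s5  s4 
 * s5   s5  s6  s5 
 * s6   s6  s7  s6 
 * s7   s7  s2  s7 
(> = start, * = accepting)

start=s0; accept=s3,s4,s5,s6,s7; s0-a>s1; s0-b>s2; s0-c>s2; s1-a>s2; s1-b>s2; s1-c>s3; s2-a>s2; s2-b>s2; s2-c>s2; s3-a>s3; s3-b>s4; s3-c>s3; s4-a>s4; s4-b>s5; s4-c>s4; s5-a>s5; s5-b>s6; s5-c>s5; s6-a>s6; s6-b>s7; s6-c>s6; s7-a>s7; s7-b>s2; s7-c>s7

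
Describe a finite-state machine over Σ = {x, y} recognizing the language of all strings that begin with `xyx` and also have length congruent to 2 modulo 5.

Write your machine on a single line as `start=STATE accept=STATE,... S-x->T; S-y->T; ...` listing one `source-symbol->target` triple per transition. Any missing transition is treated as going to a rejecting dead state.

Run two small machines in parallel and take their product. One (5 states) tracks whether the input so far still matches the prefix `xyx`; the other (5 states) tracks the input length modulo 5. Each combined state is a pair, one component from each; accept when both components accept. Minimizing collapses redundant product states.
With 9 states:
        x   y  
>  S0   S1  S2 
   S1   S2  S3 
   S2   S2  S2 
   S3   S4  S2 
   S4   S5  S5 
   S5   S6  S6 
   S6   S7  S7 
   S7   S8  S8 
 * S8   S4  S4 
(> = start, * = accepting)

start=S0; accept=S8; S0-x->S1; S0-y->S2; S1-x->S2; S1-y->S3; S2-x->S2; S2-y->S2; S3-x->S4; S3-y->S2; S4-x->S5; S4-y->S5; S5-x->S6; S5-y->S6; S6-x->S7; S6-y->S7; S7-x->S8; S7-y->S8; S8-x->S4; S8-y->S4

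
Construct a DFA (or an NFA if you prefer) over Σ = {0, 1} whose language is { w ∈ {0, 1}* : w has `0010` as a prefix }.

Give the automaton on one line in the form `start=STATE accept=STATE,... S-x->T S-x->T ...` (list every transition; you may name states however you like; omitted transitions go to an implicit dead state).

Check the first 4 symbols one by one: A through D record how many have matched `0010` so far; any wrong symbol goes to the dead state F. After all 4 match we enter the accepting sink E.
6 states suffice.
       0  1 
>  A   B  F 
   B   C  F 
   C   F  D 
   D   E  F 
 * E   E  E 
   F   F  F 
(> = start, * = accepting)

start=A accept=E A-0->B A-1->F B-0->C B-1->F C-0->F C-1->D D-0->E D-1->F E-0->E E-1->E F-0->F F-1->F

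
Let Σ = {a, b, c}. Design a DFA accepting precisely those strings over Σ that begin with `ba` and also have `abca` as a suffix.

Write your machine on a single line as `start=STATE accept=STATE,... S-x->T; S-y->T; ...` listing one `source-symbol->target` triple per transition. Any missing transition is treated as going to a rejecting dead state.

start=q0; accept=q11; q0-a->q1; q0-b->q2; q0-c->q3; q1-a->q1; q1-b->q4; q1-c->q3; q2-a->q5; q2-b->q3; q2-c->q3; q3-a->q1; q3-b->q3; q3-c->q3; q4-a->q1; q4-b->q3; q4-c->q6; q5-a->q5; q5-b->q7; q5-c->q8; q6-a->q9; q6-b->q3; q6-c->q3; q7-a->q5; q7-b->q8; q7-c->q10; q8-a->q5; q8-b->q8; q8-c->q8; q9-a->q1; q9-b->q4; q9-c->q3; q10-a->q11; q10-b->q8; q10-c->q8; q11-a->q5; q11-b->q7; q11-c->q8

Run two small machines in parallel and take their product. One (4 states) tracks whether the input so far still matches the prefix `ba`; the other (5 states) tracks how much of the suffix `abca` has currently been matched. Each combined state is a pair, one component from each; accept when both components accept.
          a    b    c  
>  q0     q1   q2   q3 
   q1     q1   q4   q3 
   q2     q5   q3   q3 
   q3     q1   q3   q3 
   q4     q1   q3   q6 
   q5     q5   q7   q8 
   q6     q9   q3   q3 
   q7     q5   q8  q10 
   q8     q5   q8   q8 
   q9     q1   q4   q3 
   q10   q11   q8   q8 
 * q11    q5   q7   q8 
(> = start, * = accepting)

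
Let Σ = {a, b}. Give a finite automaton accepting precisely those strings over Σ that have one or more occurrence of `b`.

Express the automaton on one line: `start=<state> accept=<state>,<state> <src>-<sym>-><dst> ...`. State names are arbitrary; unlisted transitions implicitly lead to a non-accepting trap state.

start=S0 accept=S1,S2 S0-a->S0 S0-b->S1 S1-a->S1 S1-b->S2 S2-a->S2 S2-b->S2

Only the number of `b`s matters, and only up to 2. Make a chain S0 → S1 → S2 advanced by each `b` (with S2 absorbing); every other symbol self-loops. The accepting set is {S1, S2}.
A 3-state machine:
        a   b  
>  S0   S0  S1 
 * S1   S1  S2 
 * S2   S2  S2 
(> = start, * = accepting)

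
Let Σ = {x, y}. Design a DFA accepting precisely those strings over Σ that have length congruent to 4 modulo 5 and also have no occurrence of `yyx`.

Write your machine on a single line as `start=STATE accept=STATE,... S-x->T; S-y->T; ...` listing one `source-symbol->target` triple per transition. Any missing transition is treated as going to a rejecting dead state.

start=A; accept=K,L,M; A-x->B; A-y->C; B-x->D; B-y->E; C-x->D; C-y->F; D-x->G; D-y->H; E-x->G; E-y->I; F-x->J; F-y->I; G-x->K; G-y->L; H-x->K; H-y->M; I-x->N; I-y->M; J-x->N; J-y->N; K-x->A; K-y->O; L-x->A; L-y->P; M-x->Q; M-y->P; N-x->Q; N-y->Q; O-x->B; O-y->R; P-x->S; P-y->R; Q-x->S; Q-y->S; R-x->T; R-y->F; S-x->T; S-y->T; T-x->J; T-y->J

Build one automaton per condition and run them in lockstep. One (5 states) tracks the input length modulo 5; the other (4 states) tracks partial matches of the forbidden pattern `yyx`. Each combined state is a pair, one component from each; accept when both components accept.
With 20 states:
       x  y 
>  A   B  C 
   B   D  E 
   C   D  F 
   D   G  H 
   E   G  I 
   F   J  I 
   G   K  L 
   H   K  M 
   I   N  M 
   J   N  N 
 * K   A  O 
 * L   A  P 
 * M   Q  P 
   N   Q  Q 
   O   B  R 
   P   S  R 
   Q   S  S 
   R   T  F 
   S   T  T 
   T   J  J 
(> = start, * = accepting)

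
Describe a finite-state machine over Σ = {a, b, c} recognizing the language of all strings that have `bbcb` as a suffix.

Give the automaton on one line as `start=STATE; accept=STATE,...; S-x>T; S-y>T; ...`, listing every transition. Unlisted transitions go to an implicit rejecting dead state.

start=q0; accept=q4; q0-a>q0; q0-b>q1; q0-c>q0; q1-a>q0; q1-b>q2; q1-c>q0; q2-a>q0; q2-b>q2; q2-c>q3; q3-a>q0; q3-b>q4; q3-c>q0; q4-a>q0; q4-b>q2; q4-c>q0

Remember how much of `bbcb` the current input suffix matches. State q0 means no match yet; q1 means the last symbol is `b`; q2 means the last 2 symbols are `bb`; q3 means the last 3 symbols are `bbc`; q4 means the last 4 symbols are `bbcb`. Only q4 accepts. On a mismatch, fall back to the longest proper suffix that is still a prefix of `bbcb`.
With 5 states:
        a   b   c  
>  q0   q0  q1  q0 
   q1   q0  q2  q0 
   q2   q0  q2  q3 
   q3   q0  q4  q0 
 * q4   q0  q2  q0 
(> = start, * = accepting)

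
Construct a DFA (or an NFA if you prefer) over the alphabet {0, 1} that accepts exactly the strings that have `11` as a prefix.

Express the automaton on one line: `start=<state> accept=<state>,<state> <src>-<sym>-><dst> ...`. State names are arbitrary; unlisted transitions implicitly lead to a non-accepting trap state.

Walk along `11` while the input agrees: from s0 take `1` to s1, and so on. Any deviation drops to the rejecting sink s3. Once s2 is reached the prefix is confirmed and every continuation is accepted.
A 4-state machine:
        0   1  
>  s0   s3  s1 
   s1   s3  s2 
 * s2   s2  s2 
   s3   s3  s3 
(> = start, * = accepting)

start=s0 accept=s2 s0-0->s3 s0-1->s1 s1-0->s3 s1-1->s2 s2-0->s2 s2-1->s2 s3-0->s3 s3-1->s3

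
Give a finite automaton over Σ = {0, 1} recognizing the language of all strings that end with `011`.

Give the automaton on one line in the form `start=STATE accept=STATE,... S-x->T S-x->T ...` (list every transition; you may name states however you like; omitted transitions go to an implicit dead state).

start=S0 accept=S3 S0-0->S1 S0-1->S0 S1-0->S1 S1-1->S2 S2-0->S1 S2-1->S3 S3-0->S1 S3-1->S0

Let each state record the length of the longest suffix of the input read so far that is also a prefix of `011`. S1 means the last symbol is `0`; S2 means the last 2 symbols are `01`; S3 means the last 3 symbols are `011`. Accept only at S3, where the string currently ends in `011`.
With 4 states:
        0   1  
>  S0   S1  S0 
   S1   S1  S2 
   S2   S1  S3 
 * S3   S1  S0 
(> = start, * = accepting)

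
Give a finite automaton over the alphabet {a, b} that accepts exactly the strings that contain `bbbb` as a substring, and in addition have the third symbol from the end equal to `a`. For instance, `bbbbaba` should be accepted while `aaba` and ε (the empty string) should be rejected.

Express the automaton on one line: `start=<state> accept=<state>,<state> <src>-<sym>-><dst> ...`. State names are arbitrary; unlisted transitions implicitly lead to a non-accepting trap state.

start=s0 accept=s8,s9,s10,s11 s0-a->s0 s0-b->s1 s1-a->s0 s1-b->s2 s2-a->s0 s2-b->s3 s3-a->s0 s3-b->s4 s4-a->s5 s4-b->s4 s5-a->s6 s5-b->s7 s6-a->s8 s6-b->s9 s7-a->s10 s7-b->s11 s8-a->s8 s8-b->s9 s9-a->s10 s9-b->s11 s10-a->s6 s10-b->s7 s11-a->s5 s11-b->s4

Run two small machines in parallel and take their product. One (5 states) tracks whether and how much of `bbbb` has been seen; the other (15 states) tracks the last 3 symbols read. Each combined state is a pair, one component from each; accept when both components accept. Equivalent product states are then merged.
12 states suffice.
          a    b  
>  s0     s0   s1 
   s1     s0   s2 
   s2     s0   s3 
   s3     s0   s4 
   s4     s5   s4 
   s5     s6   s7 
   s6     s8   s9 
   s7    s10  s11 
 * s8     s8   s9 
 * s9    s10  s11 
 * s10    s6   s7 
 * s11    s5   s4 
(> = start, * = accepting)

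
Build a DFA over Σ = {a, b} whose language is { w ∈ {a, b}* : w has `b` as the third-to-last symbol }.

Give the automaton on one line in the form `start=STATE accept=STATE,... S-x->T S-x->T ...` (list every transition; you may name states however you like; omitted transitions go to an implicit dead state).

Because acceptance depends on a position counted from the end, the machine has to buffer the most recent 3 symbols. Make each state the string of the last up-to-3 symbols read; on input `x` shift the window left and append `x`. Accept when the buffered window has length 3 and begins with `b`.
A 15-state machine:
          a    b  
>  q0     q1   q2 
   q1     q3   q4 
   q2     q5   q6 
   q3     q7   q8 
   q4     q9  q10 
   q5    q11  q12 
   q6    q13  q14 
   q7     q7   q8 
   q8     q9  q10 
   q9    q11  q12 
   q10   q13  q14 
 * q11    q7   q8 
 * q12    q9  q10 
 * q13   q11  q12 
 * q14   q13  q14 
(> = start, * = accepting)

start=q0 accept=q11,q12,q13,q14 q0-a->q1 q0-b->q2 q1-a->q3 q1-b->q4 q2-a->q5 q2-b->q6 q3-a->q7 q3-b->q8 q4-a->q9 q4-b->q10 q5-a->q11 q5-b->q12 q6-a->q13 q6-b->q14 q7-a->q7 q7-b->q8 q8-a->q9 q8-b->q10 q9-a->q11 q9-b->q12 q10-a->q13 q10-b->q14 q11-a->q7 q11-b->q8 q12-a->q9 q12-b->q10 q13-a->q11 q13-b->q12 q14-a->q13 q14-b->q14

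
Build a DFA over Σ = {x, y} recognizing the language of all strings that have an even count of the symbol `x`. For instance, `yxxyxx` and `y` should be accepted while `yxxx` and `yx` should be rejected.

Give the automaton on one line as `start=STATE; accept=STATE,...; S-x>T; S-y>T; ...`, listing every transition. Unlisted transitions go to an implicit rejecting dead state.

start=s0; accept=s0; s0-x>s1; s0-y>s0; s1-x>s0; s1-y>s1

Keep the running count of `x`s modulo 2: each `x` advances along the cycle s0 → s1 → s0 while other symbols loop. Accept at s0.
2 states suffice.
        x   y  
>* s0   s1  s0 
   s1   s0  s1 
(> = start, * = accepting)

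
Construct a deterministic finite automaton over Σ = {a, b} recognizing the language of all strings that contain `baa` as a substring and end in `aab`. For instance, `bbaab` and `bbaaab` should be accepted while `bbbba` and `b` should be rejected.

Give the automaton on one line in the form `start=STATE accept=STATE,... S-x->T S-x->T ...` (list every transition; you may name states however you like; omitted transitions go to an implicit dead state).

start=S0 accept=S4 S0-a->S0 S0-b->S1 S1-a->S2 S1-b->S1 S2-a->S3 S2-b->S1 S3-a->S3 S3-b->S4 S4-a->S2 S4-b->S1

Build one automaton per condition and run them in lockstep. One (4 states) tracks whether and how much of `baa` has been seen; the other (4 states) tracks how much of the suffix `aab` has currently been matched. Each combined state is a pair, one component from each; accept when both components accept. After merging equivalent states the machine shrinks.
5 states suffice.
        a   b  
>  S0   S0  S1 
   S1   S2  S1 
   S2   S3  S1 
   S3   S3  S4 
 * S4   S2  S1 
(> = start, * = accepting)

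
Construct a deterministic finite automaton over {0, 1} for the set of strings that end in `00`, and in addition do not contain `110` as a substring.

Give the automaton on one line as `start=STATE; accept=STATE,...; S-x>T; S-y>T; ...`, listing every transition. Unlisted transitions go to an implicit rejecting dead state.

start=q0; accept=q3; q0-0>q1; q0-1>q2; q1-0>q3; q1-1>q2; q2-0>q1; q2-1>q4; q3-0>q3; q3-1>q2; q4-0>q4; q4-1>q4

Handle the two conditions separately and then intersect. The first has 3 states tracking how much of the suffix `00` has currently been matched; the second has 4 states tracking partial matches of the forbidden pattern `110`. A product state is a pair (one from each), accepting exactly when both do. After merging equivalent states the machine shrinks.
5 states suffice.
        0   1  
>  q0   q1  q2 
   q1   q3  q2 
   q2   q1  q4 
 * q3   q3  q2 
   q4   q4  q4 
(> = start, * = accepting)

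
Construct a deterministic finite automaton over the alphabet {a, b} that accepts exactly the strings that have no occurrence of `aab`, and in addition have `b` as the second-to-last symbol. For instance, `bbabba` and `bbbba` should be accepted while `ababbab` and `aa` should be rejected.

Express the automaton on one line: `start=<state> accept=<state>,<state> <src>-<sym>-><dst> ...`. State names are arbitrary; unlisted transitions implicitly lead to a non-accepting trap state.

Build one automaton per condition and run them in lockstep. The first has 4 states tracking partial matches of the forbidden pattern `aab`; the second has 7 states tracking the last 2 symbols read. A product state is a pair (one from each), accepting exactly when both do. Minimizing collapses redundant product states.
        a   b  
>  q0   q1  q2 
   q1   q3  q2 
   q2   q4  q5 
   q3   q3  q3 
 * q4   q3  q2 
 * q5   q4  q5 
(> = start, * = accepting)

start=q0 accept=q4,q5 q0-a->q1 q0-b->q2 q1-a->q3 q1-b->q2 q2-a->q4 q2-b->q5 q3-a->q3 q3-b->q3 q4-a->q3 q4-b->q2 q5-a->q4 q5-b->q5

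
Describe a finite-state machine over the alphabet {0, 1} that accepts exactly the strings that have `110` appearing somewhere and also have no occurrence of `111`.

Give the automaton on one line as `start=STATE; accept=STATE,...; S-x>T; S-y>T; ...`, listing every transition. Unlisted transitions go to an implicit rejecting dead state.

Run two small machines in parallel and take their product. The first has 4 states tracking whether and how much of `110` has been seen; the second has 4 states tracking partial matches of the forbidden pattern `111`. A product state is a pair (one from each), accepting exactly when both do. Equivalent product states are then merged.
        0   1  
>  S0   S0  S1 
   S1   S0  S2 
   S2   S3  S4 
 * S3   S3  S5 
   S4   S4  S4 
 * S5   S3  S6 
 * S6   S3  S4 
(> = start, * = accepting)

start=S0; accept=S3,S5,S6; S0-0>S0; S0-1>S1; S1-0>S0; S1-1>S2; S2-0>S3; S2-1>S4; S3-0>S3; S3-1>S5; S4-0>S4; S4-1>S4; S5-0>S3; S5-1>S6; S6-0>S3; S6-1>S4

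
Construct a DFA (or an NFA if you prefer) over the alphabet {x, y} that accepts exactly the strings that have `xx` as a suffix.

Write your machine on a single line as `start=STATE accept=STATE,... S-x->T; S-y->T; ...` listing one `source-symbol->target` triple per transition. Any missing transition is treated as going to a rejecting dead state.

Let each state record the length of the longest suffix of the input read so far that is also a prefix of `xx`. s1 means the last symbol is `x`; s2 means the last 2 symbols are `xx`. Accept only at s2, where the string currently ends in `xx`.
A 3-state machine:
        x   y  
>  s0   s1  s0 
   s1   s2  s0 
 * s2   s2  s0 
(> = start, * = accepting)

start=s0; accept=s2; s0-x->s1; s0-y->s0; s1-x->s2; s1-y->s0; s2-x->s2; s2-y->s0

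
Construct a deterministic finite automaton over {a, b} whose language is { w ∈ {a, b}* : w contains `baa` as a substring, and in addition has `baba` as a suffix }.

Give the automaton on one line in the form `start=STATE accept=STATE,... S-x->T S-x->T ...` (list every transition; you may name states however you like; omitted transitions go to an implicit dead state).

start=q0 accept=q7 q0-a->q0 q0-b->q1 q1-a->q2 q1-b->q1 q2-a->q3 q2-b->q1 q3-a->q3 q3-b->q4 q4-a->q5 q4-b->q4 q5-a->q3 q5-b->q6 q6-a->q7 q6-b->q4 q7-a->q3 q7-b->q6

Handle the two conditions separately and then intersect. The first has 4 states tracking whether and how much of `baa` has been seen; the second has 5 states tracking how much of the suffix `baba` has currently been matched. A product state is a pair (one from each), accepting exactly when both do. Equivalent product states are then merged.
        a   b  
>  q0   q0  q1 
   q1   q2  q1 
   q2   q3  q1 
   q3   q3  q4 
   q4   q5  q4 
   q5   q3  q6 
   q6   q7  q4 
 * q7   q3  q6 
(> = start, * = accepting)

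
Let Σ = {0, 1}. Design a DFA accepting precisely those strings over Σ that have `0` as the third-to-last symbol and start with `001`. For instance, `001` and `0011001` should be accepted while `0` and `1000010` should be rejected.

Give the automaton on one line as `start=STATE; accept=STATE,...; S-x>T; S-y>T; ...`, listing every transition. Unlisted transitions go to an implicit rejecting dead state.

start=q0; accept=q8,q16,q17,q22; q0-0>q1; q0-1>q2; q1-0>q3; q1-1>q4; q2-0>q5; q2-1>q6; q3-0>q7; q3-1>q8; q4-0>q9; q4-1>q10; q5-0>q11; q5-1>q12; q6-0>q13; q6-1>q14; q7-0>q7; q7-1>q15; q8-0>q16; q8-1>q17; q9-0>q11; q9-1>q12; q10-0>q13; q10-1>q14; q11-0>q7; q11-1>q15; q12-0>q9; q12-1>q10; q13-0>q11; q13-1>q12; q14-0>q13; q14-1>q14; q15-0>q9; q15-1>q10; q16-0>q18; q16-1>q19; q17-0>q20; q17-1>q21; q18-0>q22; q18-1>q8; q19-0>q16; q19-1>q17; q20-0>q18; q20-1>q19; q21-0>q20; q21-1>q21; q22-0>q22; q22-1>q8

Build one automaton per condition and run them in lockstep. The first has 15 states tracking the last 3 symbols read; the second has 5 states tracking whether the input so far still matches the prefix `001`. A product state is a pair (one from each), accepting exactly when both do.
With 23 states:
          0    1  
>  q0     q1   q2 
   q1     q3   q4 
   q2     q5   q6 
   q3     q7   q8 
   q4     q9  q10 
   q5    q11  q12 
   q6    q13  q14 
   q7     q7  q15 
 * q8    q16  q17 
   q9    q11  q12 
   q10   q13  q14 
   q11    q7  q15 
   q12    q9  q10 
   q13   q11  q12 
   q14   q13  q14 
   q15    q9  q10 
 * q16   q18  q19 
 * q17   q20  q21 
   q18   q22   q8 
   q19   q16  q17 
   q20   q18  q19 
   q21   q20  q21 
 * q22   q22   q8 
(> = start, * = accepting)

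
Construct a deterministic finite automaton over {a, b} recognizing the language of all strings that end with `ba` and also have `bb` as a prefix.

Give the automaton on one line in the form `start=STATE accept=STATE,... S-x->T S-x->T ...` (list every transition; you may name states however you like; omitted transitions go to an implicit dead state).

Run two small machines in parallel and take their product. The first has 3 states tracking how much of the suffix `ba` has currently been matched; the second has 4 states tracking whether the input so far still matches the prefix `bb`. A product state is a pair (one from each), accepting exactly when both do. Minimizing collapses redundant product states.
A 6-state machine:
        a   b  
>  s0   s1  s2 
   s1   s1  s1 
   s2   s1  s3 
   s3   s4  s3 
 * s4   s5  s3 
   s5   s5  s3 
(> = start, * = accepting)

start=s0 accept=s4 s0-a->s1 s0-b->s2 s1-a->s1 s1-b->s1 s2-a->s1 s2-b->s3 s3-a->s4 s3-b->s3 s4-a->s5 s4-b->s3 s5-a->s5 s5-b->s3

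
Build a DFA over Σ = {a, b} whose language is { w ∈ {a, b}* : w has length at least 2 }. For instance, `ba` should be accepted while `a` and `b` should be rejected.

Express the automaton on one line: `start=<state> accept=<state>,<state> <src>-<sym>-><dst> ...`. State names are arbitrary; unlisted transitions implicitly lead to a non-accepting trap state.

start=S0 accept=S2,S3 S0-a->S1 S0-b->S1 S1-a->S2 S1-b->S2 S2-a->S3 S2-b->S3 S3-a->S3 S3-b->S3

Count input length up to 3: every symbol moves from S0 toward S3, which means 'more than 2' and absorbs. Accept from {S2, S3}.
        a   b  
>  S0   S1  S1 
   S1   S2  S2 
 * S2   S3  S3 
 * S3   S3  S3 
(> = start, * = accepting)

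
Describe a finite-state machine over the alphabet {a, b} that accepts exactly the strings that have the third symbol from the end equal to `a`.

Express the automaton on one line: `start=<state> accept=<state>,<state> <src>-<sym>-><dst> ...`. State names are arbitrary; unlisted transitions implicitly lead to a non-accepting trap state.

start=q0 accept=q7,q8,q9,q10 q0-a->q1 q0-b->q2 q1-a->q3 q1-b->q4 q2-a->q5 q2-b->q6 q3-a->q7 q3-b->q8 q4-a->q9 q4-b->q10 q5-a->q11 q5-b->q12 q6-a->q13 q6-b->q14 q7-a->q7 q7-b->q8 q8-a->q9 q8-b->q10 q9-a->q11 q9-b->q12 q10-a->q13 q10-b->q14 q11-a->q7 q11-b->q8 q12-a->q9 q12-b->q10 q13-a->q11 q13-b->q12 q14-a->q13 q14-b->q14

A DFA must remember the last 3 symbols (since which symbol is third-to-last isn't known until the input ends). Use one state per possible window of the last ≤3 symbols; accept from those whose window starts with `a`.
15 states suffice.
          a    b  
>  q0     q1   q2 
   q1     q3   q4 
   q2     q5   q6 
   q3     q7   q8 
   q4     q9  q10 
   q5    q11  q12 
   q6    q13  q14 
 * q7     q7   q8 
 * q8     q9  q10 
 * q9    q11  q12 
 * q10   q13  q14 
   q11    q7   q8 
   q12    q9  q10 
   q13   q11  q12 
   q14   q13  q14 
(> = start, * = accepting)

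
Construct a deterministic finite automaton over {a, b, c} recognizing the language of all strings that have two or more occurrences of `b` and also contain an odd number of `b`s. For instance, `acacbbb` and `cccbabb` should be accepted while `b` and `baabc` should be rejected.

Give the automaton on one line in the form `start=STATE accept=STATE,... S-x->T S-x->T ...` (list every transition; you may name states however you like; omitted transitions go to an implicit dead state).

start=q0 accept=q3 q0-a->q0 q0-b->q1 q0-c->q0 q1-a->q1 q1-b->q2 q1-c->q1 q2-a->q2 q2-b->q3 q2-c->q2 q3-a->q3 q3-b->q2 q3-c->q3

Handle the two conditions separately and then intersect. One (4 states) tracks the count of `b`s, saturating at 3; the other (2 states) tracks the count of `b`s modulo 2. Each combined state is a pair, one component from each; accept when both components accept. After merging equivalent states the machine shrinks.
A 4-state machine:
        a   b   c  
>  q0   q0  q1  q0 
   q1   q1  q2  q1 
   q2   q2  q3  q2 
 * q3   q3  q2  q3 
(> = start, * = accepting)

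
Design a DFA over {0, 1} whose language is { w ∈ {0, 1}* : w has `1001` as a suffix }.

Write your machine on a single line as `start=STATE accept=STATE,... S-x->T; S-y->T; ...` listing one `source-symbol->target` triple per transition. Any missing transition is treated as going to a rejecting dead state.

Let each state record the length of the longest suffix of the input read so far that is also a prefix of `1001`. s1 means the last symbol is `1`; s2 means the last 2 symbols are `10`; s3 means the last 3 symbols are `100`; s4 means the last 4 symbols are `1001`. Accept only at s4, where the string currently ends in `1001`.
5 states suffice.
        0   1  
>  s0   s0  s1 
   s1   s2  s1 
   s2   s3  s1 
   s3   s0  s4 
 * s4   s2  s1 
(> = start, * = accepting)

start=s0; accept=s4; s0-0->s0; s0-1->s1; s1-0->s2; s1-1->s1; s2-0->s3; s2-1->s1; s3-0->s0; s3-1->s4; s4-0->s2; s4-1->s1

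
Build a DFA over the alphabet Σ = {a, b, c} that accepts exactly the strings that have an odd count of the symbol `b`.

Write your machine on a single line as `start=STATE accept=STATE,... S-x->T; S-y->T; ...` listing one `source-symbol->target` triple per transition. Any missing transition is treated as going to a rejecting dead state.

start=q0; accept=q1; q0-a->q0; q0-b->q1; q0-c->q0; q1-a->q1; q1-b->q0; q1-c->q1

Keep the running count of `b`s modulo 2: each `b` advances along the cycle q0 → q1 → q0 while other symbols loop. Accept at q1.
A 2-state machine:
        a   b   c  
>  q0   q0  q1  q0 
 * q1   q1  q0  q1 
(> = start, * = accepting)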